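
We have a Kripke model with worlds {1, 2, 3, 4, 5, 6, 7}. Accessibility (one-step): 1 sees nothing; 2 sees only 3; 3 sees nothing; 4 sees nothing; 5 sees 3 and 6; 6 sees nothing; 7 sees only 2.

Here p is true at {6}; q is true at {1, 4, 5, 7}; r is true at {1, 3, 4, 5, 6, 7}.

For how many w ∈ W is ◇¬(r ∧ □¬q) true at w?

1: no successors, so ◇¬(r ∧ □¬q) fails. ✗
2: successors {3}; ¬(r ∧ □¬q) there: 3:F. ✗
3: no successors, so ◇¬(r ∧ □¬q) fails. ✗
4: no successors, so ◇¬(r ∧ □¬q) fails. ✗
5: successors {3, 6}; ¬(r ∧ □¬q) there: 3:F, 6:F. ✗
6: no successors, so ◇¬(r ∧ □¬q) fails. ✗
7: successors {2}; ¬(r ∧ □¬q) there: 2:T. ✓
Satisfying worlds: {7}.

1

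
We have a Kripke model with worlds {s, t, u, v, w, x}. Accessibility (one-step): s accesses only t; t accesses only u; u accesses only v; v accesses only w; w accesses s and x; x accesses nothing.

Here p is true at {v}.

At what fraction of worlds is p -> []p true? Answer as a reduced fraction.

s: p is F, []p is F. ✓
t: p is F, []p is F. ✓
u: p is F, []p is T. ✓
v: p is T, []p is F. ✗
w: p is F, []p is F. ✓
x: p is F, []p is T. ✓
That's 5 of 6 worlds, so 5/6.

5/6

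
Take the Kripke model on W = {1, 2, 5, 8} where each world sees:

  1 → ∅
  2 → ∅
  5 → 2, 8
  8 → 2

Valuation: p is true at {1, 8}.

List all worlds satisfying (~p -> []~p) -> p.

1: ~p -> []~p is T, p is T. ✓
2: ~p -> []~p is T, p is F. ✗
5: ~p -> []~p is F, p is F. ✓
8: ~p -> []~p is T, p is T. ✓

{1, 5, 8}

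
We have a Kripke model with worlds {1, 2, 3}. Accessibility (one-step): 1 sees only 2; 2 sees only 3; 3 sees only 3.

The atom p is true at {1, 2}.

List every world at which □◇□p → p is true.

1: □◇□p is F, p is T. ✓
2: □◇□p is F, p is T. ✓
3: □◇□p is F, p is F. ✓

{1, 2, 3}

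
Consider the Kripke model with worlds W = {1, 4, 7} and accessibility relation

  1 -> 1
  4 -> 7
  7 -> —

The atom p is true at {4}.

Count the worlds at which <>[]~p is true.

1: successors {1}; []~p there: 1:T. ✓
4: successors {7}; []~p there: 7:T. ✓
7: no successors, so <>[]~p fails. ✗
Satisfying worlds: {1, 4}.

2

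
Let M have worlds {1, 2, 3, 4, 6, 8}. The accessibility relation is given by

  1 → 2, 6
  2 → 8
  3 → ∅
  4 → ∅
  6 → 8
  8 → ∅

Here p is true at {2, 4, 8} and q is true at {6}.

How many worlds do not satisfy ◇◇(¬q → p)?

1: successors {2, 6}; ◇(¬q → p) there: 2:T, 6:T. ✓
2: successors {8}; ◇(¬q → p) there: 8:F. ✗
3: no successors, so ◇◇(¬q → p) fails. ✗
4: no successors, so ◇◇(¬q → p) fails. ✗
6: successors {8}; ◇(¬q → p) there: 8:F. ✗
8: no successors, so ◇◇(¬q → p) fails. ✗
Satisfying worlds: {1}.
So ◇◇(¬q → p) fails at the other 5 worlds.

5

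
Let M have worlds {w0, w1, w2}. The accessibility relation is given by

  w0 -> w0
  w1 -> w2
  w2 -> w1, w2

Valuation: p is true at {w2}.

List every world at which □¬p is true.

{w0}

w0: successors {w0}; ¬p there: w0:T. ✓
w1: successors {w2}; ¬p there: w2:F. ✗
w2: successors {w1, w2}; ¬p there: w1:T, w2:F. ✗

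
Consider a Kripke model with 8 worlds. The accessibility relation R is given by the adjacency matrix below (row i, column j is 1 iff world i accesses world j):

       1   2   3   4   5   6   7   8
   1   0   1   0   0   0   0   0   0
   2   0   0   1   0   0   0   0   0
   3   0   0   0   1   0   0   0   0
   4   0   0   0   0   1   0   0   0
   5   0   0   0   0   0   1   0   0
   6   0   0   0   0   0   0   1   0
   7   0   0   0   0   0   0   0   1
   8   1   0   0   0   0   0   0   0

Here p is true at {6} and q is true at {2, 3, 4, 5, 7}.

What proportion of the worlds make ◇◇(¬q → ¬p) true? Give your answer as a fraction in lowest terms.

7/8

1: successors {2}; ◇(¬q → ¬p) there: 2:T. ✓
2: successors {3}; ◇(¬q → ¬p) there: 3:T. ✓
3: successors {4}; ◇(¬q → ¬p) there: 4:T. ✓
4: successors {5}; ◇(¬q → ¬p) there: 5:F. ✗
5: successors {6}; ◇(¬q → ¬p) there: 6:T. ✓
6: successors {7}; ◇(¬q → ¬p) there: 7:T. ✓
7: successors {8}; ◇(¬q → ¬p) there: 8:T. ✓
8: successors {1}; ◇(¬q → ¬p) there: 1:T. ✓
That's 7 of 8 worlds, so 7/8.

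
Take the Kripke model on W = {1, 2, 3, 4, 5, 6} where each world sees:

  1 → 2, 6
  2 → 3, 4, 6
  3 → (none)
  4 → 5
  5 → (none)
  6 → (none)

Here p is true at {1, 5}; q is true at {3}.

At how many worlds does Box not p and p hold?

1: Box not p is T, p is T. ✓
2: Box not p is T, p is F. ✗
3: Box not p is T, p is F. ✗
4: Box not p is F, p is F. ✗
5: Box not p is T, p is T. ✓
6: Box not p is T, p is F. ✗
Satisfying worlds: {1, 5}.

2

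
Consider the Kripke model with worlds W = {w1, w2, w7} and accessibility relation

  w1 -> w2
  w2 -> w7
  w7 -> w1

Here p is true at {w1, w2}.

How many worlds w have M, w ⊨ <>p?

w1: successors {w2}; p there: w2:T. ✓
w2: successors {w7}; p there: w7:F. ✗
w7: successors {w1}; p there: w1:T. ✓
Satisfying worlds: {w1, w7}.

2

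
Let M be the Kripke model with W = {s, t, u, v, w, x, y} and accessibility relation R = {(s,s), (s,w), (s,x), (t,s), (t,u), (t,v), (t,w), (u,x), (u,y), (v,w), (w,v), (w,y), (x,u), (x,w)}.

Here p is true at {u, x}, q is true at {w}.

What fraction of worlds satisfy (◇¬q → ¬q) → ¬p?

5/7

s: ◇¬q → ¬q is T, ¬p is T. ✓
t: ◇¬q → ¬q is T, ¬p is T. ✓
u: ◇¬q → ¬q is T, ¬p is F. ✗
v: ◇¬q → ¬q is T, ¬p is T. ✓
w: ◇¬q → ¬q is F, ¬p is T. ✓
x: ◇¬q → ¬q is T, ¬p is F. ✗
y: ◇¬q → ¬q is T, ¬p is T. ✓
That's 5 of 7 worlds, so 5/7.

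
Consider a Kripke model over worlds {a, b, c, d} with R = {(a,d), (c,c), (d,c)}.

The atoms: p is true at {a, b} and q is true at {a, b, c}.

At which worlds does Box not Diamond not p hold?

{b}

a: successors {d}; not Diamond not p there: d:F. ✗
b: no successors, so Box not Diamond not p holds vacuously. ✓
c: successors {c}; not Diamond not p there: c:F. ✗
d: successors {c}; not Diamond not p there: c:F. ✗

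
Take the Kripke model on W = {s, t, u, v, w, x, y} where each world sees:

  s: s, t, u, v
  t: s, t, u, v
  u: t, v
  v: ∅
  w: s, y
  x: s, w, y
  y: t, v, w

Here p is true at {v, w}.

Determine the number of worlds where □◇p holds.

s: successors {s, t, u, v}; ◇p there: s:T, t:T, u:T, v:F. ✗
t: successors {s, t, u, v}; ◇p there: s:T, t:T, u:T, v:F. ✗
u: successors {t, v}; ◇p there: t:T, v:F. ✗
v: no successors, so □◇p holds vacuously. ✓
w: successors {s, y}; ◇p there: s:T, y:T. ✓
x: successors {s, w, y}; ◇p there: s:T, w:F, y:T. ✗
y: successors {t, v, w}; ◇p there: t:T, v:F, w:F. ✗
Satisfying worlds: {v, w}.

2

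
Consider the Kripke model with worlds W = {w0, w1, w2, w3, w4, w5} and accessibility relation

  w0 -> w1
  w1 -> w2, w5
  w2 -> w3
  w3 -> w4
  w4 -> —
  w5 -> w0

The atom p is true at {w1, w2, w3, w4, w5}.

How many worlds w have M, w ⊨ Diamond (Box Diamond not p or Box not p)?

2

w0: successors {w1}; Box Diamond not p or Box not p there: w1:F. ✗
w1: successors {w2, w5}; Box Diamond not p or Box not p there: w2:F, w5:T. ✓
w2: successors {w3}; Box Diamond not p or Box not p there: w3:F. ✗
w3: successors {w4}; Box Diamond not p or Box not p there: w4:T. ✓
w4: no successors, so Diamond (Box Diamond not p or Box not p) fails. ✗
w5: successors {w0}; Box Diamond not p or Box not p there: w0:F. ✗
Satisfying worlds: {w1, w3}.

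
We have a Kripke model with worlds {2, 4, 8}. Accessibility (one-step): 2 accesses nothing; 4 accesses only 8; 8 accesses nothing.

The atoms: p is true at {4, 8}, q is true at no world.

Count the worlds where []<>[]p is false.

1

2: no successors, so []<>[]p holds vacuously. ✓
4: successors {8}; <>[]p there: 8:F. ✗
8: no successors, so []<>[]p holds vacuously. ✓
Satisfying worlds: {2, 8}.
So []<>[]p fails at the other 1 world.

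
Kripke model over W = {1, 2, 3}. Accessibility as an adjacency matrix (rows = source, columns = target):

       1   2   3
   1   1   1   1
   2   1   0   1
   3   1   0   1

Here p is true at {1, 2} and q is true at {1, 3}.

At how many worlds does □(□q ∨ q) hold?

1: successors {1, 2, 3}; □q ∨ q there: 1:T, 2:T, 3:T. ✓
2: successors {1, 3}; □q ∨ q there: 1:T, 3:T. ✓
3: successors {1, 3}; □q ∨ q there: 1:T, 3:T. ✓
Satisfying worlds: {1, 2, 3}.

3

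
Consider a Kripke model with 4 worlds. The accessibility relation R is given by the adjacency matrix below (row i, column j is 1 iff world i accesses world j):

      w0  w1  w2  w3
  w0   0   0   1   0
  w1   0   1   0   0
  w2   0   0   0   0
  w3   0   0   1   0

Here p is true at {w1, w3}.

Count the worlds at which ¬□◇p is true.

2

w0: □◇p is F. ✓
w1: □◇p is T. ✗
w2: □◇p is T. ✗
w3: □◇p is F. ✓
Satisfying worlds: {w0, w3}.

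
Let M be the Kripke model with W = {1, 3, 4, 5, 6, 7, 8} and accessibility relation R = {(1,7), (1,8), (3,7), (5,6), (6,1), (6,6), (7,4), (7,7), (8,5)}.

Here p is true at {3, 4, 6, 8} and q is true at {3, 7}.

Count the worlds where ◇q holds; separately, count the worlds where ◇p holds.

3 and 4

For ◇q:
1: successors {7, 8}; q there: 7:T, 8:F. ✓
3: successors {7}; q there: 7:T. ✓
4: no successors, so ◇q fails. ✗
5: successors {6}; q there: 6:F. ✗
6: successors {1, 6}; q there: 1:F, 6:F. ✗
7: successors {4, 7}; q there: 4:F, 7:T. ✓
8: successors {5}; q there: 5:F. ✗
— 3 worlds.
For ◇p:
1: successors {7, 8}; p there: 7:F, 8:T. ✓
3: successors {7}; p there: 7:F. ✗
4: no successors, so ◇p fails. ✗
5: successors {6}; p there: 6:T. ✓
6: successors {1, 6}; p there: 1:F, 6:T. ✓
7: successors {4, 7}; p there: 4:T, 7:F. ✓
8: successors {5}; p there: 5:F. ✗
— 4 worlds.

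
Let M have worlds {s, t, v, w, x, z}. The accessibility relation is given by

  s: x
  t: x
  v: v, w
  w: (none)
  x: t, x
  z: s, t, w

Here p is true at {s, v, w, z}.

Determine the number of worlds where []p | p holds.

4

s: []p is F, p is T. ✓
t: []p is F, p is F. ✗
v: []p is T, p is T. ✓
w: []p is T, p is T. ✓
x: []p is F, p is F. ✗
z: []p is F, p is T. ✓
Satisfying worlds: {s, v, w, z}.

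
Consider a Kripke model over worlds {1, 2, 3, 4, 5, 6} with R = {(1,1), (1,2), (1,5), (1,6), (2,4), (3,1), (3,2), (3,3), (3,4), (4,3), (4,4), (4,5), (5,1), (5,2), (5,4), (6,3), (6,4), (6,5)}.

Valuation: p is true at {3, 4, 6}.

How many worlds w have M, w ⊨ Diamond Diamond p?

6

1: successors {1, 2, 5, 6}; Diamond p there: 1:T, 2:T, 5:T, 6:T. ✓
2: successors {4}; Diamond p there: 4:T. ✓
3: successors {1, 2, 3, 4}; Diamond p there: 1:T, 2:T, 3:T, 4:T. ✓
4: successors {3, 4, 5}; Diamond p there: 3:T, 4:T, 5:T. ✓
5: successors {1, 2, 4}; Diamond p there: 1:T, 2:T, 4:T. ✓
6: successors {3, 4, 5}; Diamond p there: 3:T, 4:T, 5:T. ✓
Satisfying worlds: {1, 2, 3, 4, 5, 6}.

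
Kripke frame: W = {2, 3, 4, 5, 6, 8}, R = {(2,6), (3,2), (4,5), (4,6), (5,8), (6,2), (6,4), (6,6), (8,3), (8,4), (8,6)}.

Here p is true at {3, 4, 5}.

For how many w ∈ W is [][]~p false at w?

5

2: successors {6}; []~p there: 6:F. ✗
3: successors {2}; []~p there: 2:T. ✓
4: successors {5, 6}; []~p there: 5:T, 6:F. ✗
5: successors {8}; []~p there: 8:F. ✗
6: successors {2, 4, 6}; []~p there: 2:T, 4:F, 6:F. ✗
8: successors {3, 4, 6}; []~p there: 3:T, 4:F, 6:F. ✗
Satisfying worlds: {3}.
So [][]~p fails at the other 5 worlds.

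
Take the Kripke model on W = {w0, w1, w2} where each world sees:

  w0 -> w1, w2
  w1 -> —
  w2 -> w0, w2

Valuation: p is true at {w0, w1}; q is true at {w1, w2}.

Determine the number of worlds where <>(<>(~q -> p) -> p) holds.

w0: successors {w1, w2}; <>(~q -> p) -> p there: w1:T, w2:F. ✓
w1: no successors, so <>(<>(~q -> p) -> p) fails. ✗
w2: successors {w0, w2}; <>(~q -> p) -> p there: w0:T, w2:F. ✓
Satisfying worlds: {w0, w2}.

2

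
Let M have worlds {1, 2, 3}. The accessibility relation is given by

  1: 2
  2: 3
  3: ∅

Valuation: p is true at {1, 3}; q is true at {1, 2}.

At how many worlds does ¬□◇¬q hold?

1: □◇¬q is T. ✗
2: □◇¬q is F. ✓
3: □◇¬q is T. ✗
Satisfying worlds: {2}.

1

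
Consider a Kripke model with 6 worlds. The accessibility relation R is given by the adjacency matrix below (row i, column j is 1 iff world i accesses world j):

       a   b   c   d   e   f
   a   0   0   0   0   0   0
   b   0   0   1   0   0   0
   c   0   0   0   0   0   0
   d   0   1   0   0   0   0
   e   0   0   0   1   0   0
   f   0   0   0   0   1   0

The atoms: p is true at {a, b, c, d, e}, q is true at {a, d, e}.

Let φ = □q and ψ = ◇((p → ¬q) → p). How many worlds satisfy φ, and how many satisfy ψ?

4 and 4

For □q:
a: no successors, so □q holds vacuously. ✓
b: successors {c}; q there: c:F. ✗
c: no successors, so □q holds vacuously. ✓
d: successors {b}; q there: b:F. ✗
e: successors {d}; q there: d:T. ✓
f: successors {e}; q there: e:T. ✓
— 4 worlds.
For ◇((p → ¬q) → p):
a: no successors, so ◇((p → ¬q) → p) fails. ✗
b: successors {c}; (p → ¬q) → p there: c:T. ✓
c: no successors, so ◇((p → ¬q) → p) fails. ✗
d: successors {b}; (p → ¬q) → p there: b:T. ✓
e: successors {d}; (p → ¬q) → p there: d:T. ✓
f: successors {e}; (p → ¬q) → p there: e:T. ✓
— 4 worlds.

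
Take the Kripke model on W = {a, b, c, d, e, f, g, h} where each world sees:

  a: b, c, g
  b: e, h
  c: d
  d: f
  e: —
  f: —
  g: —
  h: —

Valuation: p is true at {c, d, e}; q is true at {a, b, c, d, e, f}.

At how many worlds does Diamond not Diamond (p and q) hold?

a: successors {b, c, g}; not Diamond (p and q) there: b:F, c:F, g:T. ✓
b: successors {e, h}; not Diamond (p and q) there: e:T, h:T. ✓
c: successors {d}; not Diamond (p and q) there: d:T. ✓
d: successors {f}; not Diamond (p and q) there: f:T. ✓
e: no successors, so Diamond not Diamond (p and q) fails. ✗
f: no successors, so Diamond not Diamond (p and q) fails. ✗
g: no successors, so Diamond not Diamond (p and q) fails. ✗
h: no successors, so Diamond not Diamond (p and q) fails. ✗
Satisfying worlds: {a, b, c, d}.

4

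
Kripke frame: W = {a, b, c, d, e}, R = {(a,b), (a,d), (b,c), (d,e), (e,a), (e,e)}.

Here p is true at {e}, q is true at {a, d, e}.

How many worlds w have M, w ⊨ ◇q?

3

a: successors {b, d}; q there: b:F, d:T. ✓
b: successors {c}; q there: c:F. ✗
c: no successors, so ◇q fails. ✗
d: successors {e}; q there: e:T. ✓
e: successors {a, e}; q there: a:T, e:T. ✓
Satisfying worlds: {a, d, e}.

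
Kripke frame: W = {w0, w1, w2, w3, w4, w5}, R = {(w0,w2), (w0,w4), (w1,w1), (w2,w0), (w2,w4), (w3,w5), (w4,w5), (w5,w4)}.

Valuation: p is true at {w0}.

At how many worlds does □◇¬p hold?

6

w0: successors {w2, w4}; ◇¬p there: w2:T, w4:T. ✓
w1: successors {w1}; ◇¬p there: w1:T. ✓
w2: successors {w0, w4}; ◇¬p there: w0:T, w4:T. ✓
w3: successors {w5}; ◇¬p there: w5:T. ✓
w4: successors {w5}; ◇¬p there: w5:T. ✓
w5: successors {w4}; ◇¬p there: w4:T. ✓
Satisfying worlds: {w0, w1, w2, w3, w4, w5}.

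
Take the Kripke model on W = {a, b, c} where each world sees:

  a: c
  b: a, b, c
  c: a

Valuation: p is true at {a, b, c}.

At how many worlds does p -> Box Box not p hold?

a: p is T, Box Box not p is F. ✗
b: p is T, Box Box not p is F. ✗
c: p is T, Box Box not p is F. ✗
Satisfying worlds: ∅.

0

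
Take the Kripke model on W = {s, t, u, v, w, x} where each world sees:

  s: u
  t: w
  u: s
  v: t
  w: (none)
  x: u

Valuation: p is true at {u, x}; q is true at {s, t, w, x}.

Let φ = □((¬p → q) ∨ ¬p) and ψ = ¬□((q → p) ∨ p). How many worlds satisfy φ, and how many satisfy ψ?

For □((¬p → q) ∨ ¬p):
s: successors {u}; (¬p → q) ∨ ¬p there: u:T. ✓
t: successors {w}; (¬p → q) ∨ ¬p there: w:T. ✓
u: successors {s}; (¬p → q) ∨ ¬p there: s:T. ✓
v: successors {t}; (¬p → q) ∨ ¬p there: t:T. ✓
w: no successors, so □((¬p → q) ∨ ¬p) holds vacuously. ✓
x: successors {u}; (¬p → q) ∨ ¬p there: u:T. ✓
— 6 worlds.
For ¬□((q → p) ∨ p):
s: □((q → p) ∨ p) is T. ✗
t: □((q → p) ∨ p) is F. ✓
u: □((q → p) ∨ p) is F. ✓
v: □((q → p) ∨ p) is F. ✓
w: □((q → p) ∨ p) is T. ✗
x: □((q → p) ∨ p) is T. ✗
— 3 worlds.

6 and 3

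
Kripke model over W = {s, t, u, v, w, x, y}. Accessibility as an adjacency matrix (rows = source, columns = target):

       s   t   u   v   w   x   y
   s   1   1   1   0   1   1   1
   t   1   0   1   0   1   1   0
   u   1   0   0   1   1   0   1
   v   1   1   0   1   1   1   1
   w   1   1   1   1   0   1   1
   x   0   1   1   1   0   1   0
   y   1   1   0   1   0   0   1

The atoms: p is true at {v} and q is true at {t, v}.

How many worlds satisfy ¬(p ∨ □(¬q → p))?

6

s: p ∨ □(¬q → p) is F. ✓
t: p ∨ □(¬q → p) is F. ✓
u: p ∨ □(¬q → p) is F. ✓
v: p ∨ □(¬q → p) is T. ✗
w: p ∨ □(¬q → p) is F. ✓
x: p ∨ □(¬q → p) is F. ✓
y: p ∨ □(¬q → p) is F. ✓
Satisfying worlds: {s, t, u, w, x, y}.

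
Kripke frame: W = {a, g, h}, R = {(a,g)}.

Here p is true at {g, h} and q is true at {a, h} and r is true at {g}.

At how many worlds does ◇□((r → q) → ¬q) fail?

a: successors {g}; □((r → q) → ¬q) there: g:T. ✓
g: no successors, so ◇□((r → q) → ¬q) fails. ✗
h: no successors, so ◇□((r → q) → ¬q) fails. ✗
Satisfying worlds: {a}.
So ◇□((r → q) → ¬q) fails at the other 2 worlds.

2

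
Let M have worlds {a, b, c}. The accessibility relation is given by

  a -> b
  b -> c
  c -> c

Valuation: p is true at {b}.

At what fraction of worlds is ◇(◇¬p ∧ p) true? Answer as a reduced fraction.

a: successors {b}; ◇¬p ∧ p there: b:T. ✓
b: successors {c}; ◇¬p ∧ p there: c:F. ✗
c: successors {c}; ◇¬p ∧ p there: c:F. ✗
That's 1 of 3 worlds, so 1/3.

1/3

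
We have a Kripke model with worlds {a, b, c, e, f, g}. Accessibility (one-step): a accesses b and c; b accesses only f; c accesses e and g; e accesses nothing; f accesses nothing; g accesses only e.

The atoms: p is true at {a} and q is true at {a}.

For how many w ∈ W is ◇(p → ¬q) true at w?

a: successors {b, c}; p → ¬q there: b:T, c:T. ✓
b: successors {f}; p → ¬q there: f:T. ✓
c: successors {e, g}; p → ¬q there: e:T, g:T. ✓
e: no successors, so ◇(p → ¬q) fails. ✗
f: no successors, so ◇(p → ¬q) fails. ✗
g: successors {e}; p → ¬q there: e:T. ✓
Satisfying worlds: {a, b, c, g}.

4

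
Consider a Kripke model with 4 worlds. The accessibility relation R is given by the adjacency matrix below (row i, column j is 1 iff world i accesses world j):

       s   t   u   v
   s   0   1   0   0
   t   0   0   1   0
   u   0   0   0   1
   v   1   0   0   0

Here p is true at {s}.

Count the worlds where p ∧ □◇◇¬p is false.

s: p is T, □◇◇¬p is T. ✓
t: p is F, □◇◇¬p is F. ✗
u: p is F, □◇◇¬p is T. ✗
v: p is F, □◇◇¬p is T. ✗
Satisfying worlds: {s}.
So p ∧ □◇◇¬p fails at the other 3 worlds.

3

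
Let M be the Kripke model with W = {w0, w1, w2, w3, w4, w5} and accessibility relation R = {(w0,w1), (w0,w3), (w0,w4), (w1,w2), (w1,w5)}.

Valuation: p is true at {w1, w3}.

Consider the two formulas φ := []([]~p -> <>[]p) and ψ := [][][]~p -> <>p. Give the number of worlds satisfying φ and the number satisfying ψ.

For []([]~p -> <>[]p):
w0: successors {w1, w3, w4}; []~p -> <>[]p there: w1:T, w3:F, w4:F. ✗
w1: successors {w2, w5}; []~p -> <>[]p there: w2:F, w5:F. ✗
w2: no successors, so []([]~p -> <>[]p) holds vacuously. ✓
w3: no successors, so []([]~p -> <>[]p) holds vacuously. ✓
w4: no successors, so []([]~p -> <>[]p) holds vacuously. ✓
w5: no successors, so []([]~p -> <>[]p) holds vacuously. ✓
— 4 worlds.
For [][][]~p -> <>p:
w0: [][][]~p is T, <>p is T. ✓
w1: [][][]~p is T, <>p is F. ✗
w2: [][][]~p is T, <>p is F. ✗
w3: [][][]~p is T, <>p is F. ✗
w4: [][][]~p is T, <>p is F. ✗
w5: [][][]~p is T, <>p is F. ✗
— 1 world.

4 and 1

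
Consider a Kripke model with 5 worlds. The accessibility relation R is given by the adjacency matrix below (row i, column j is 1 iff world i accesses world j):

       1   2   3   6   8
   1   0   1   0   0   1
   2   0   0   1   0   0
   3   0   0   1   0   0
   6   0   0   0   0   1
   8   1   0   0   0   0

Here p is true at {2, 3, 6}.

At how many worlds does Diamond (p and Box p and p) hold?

3

1: successors {2, 8}; p and Box p and p there: 2:T, 8:F. ✓
2: successors {3}; p and Box p and p there: 3:T. ✓
3: successors {3}; p and Box p and p there: 3:T. ✓
6: successors {8}; p and Box p and p there: 8:F. ✗
8: successors {1}; p and Box p and p there: 1:F. ✗
Satisfying worlds: {1, 2, 3}.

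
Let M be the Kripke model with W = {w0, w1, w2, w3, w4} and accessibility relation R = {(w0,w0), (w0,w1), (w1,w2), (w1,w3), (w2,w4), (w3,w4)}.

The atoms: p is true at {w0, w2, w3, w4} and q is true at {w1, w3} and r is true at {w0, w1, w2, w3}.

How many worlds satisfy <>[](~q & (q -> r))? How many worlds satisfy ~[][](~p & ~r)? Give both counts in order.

3 and 2

For <>[](~q & (q -> r)):
w0: successors {w0, w1}; [](~q & (q -> r)) there: w0:F, w1:F. ✗
w1: successors {w2, w3}; [](~q & (q -> r)) there: w2:T, w3:T. ✓
w2: successors {w4}; [](~q & (q -> r)) there: w4:T. ✓
w3: successors {w4}; [](~q & (q -> r)) there: w4:T. ✓
w4: no successors, so <>[](~q & (q -> r)) fails. ✗
— 3 worlds.
For ~[][](~p & ~r):
w0: [][](~p & ~r) is F. ✓
w1: [][](~p & ~r) is F. ✓
w2: [][](~p & ~r) is T. ✗
w3: [][](~p & ~r) is T. ✗
w4: [][](~p & ~r) is T. ✗
— 2 worlds.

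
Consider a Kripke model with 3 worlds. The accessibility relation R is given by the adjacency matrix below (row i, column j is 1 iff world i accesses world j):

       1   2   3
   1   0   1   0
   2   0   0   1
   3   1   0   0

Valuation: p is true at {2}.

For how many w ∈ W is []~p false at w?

1

1: successors {2}; ~p there: 2:F. ✗
2: successors {3}; ~p there: 3:T. ✓
3: successors {1}; ~p there: 1:T. ✓
Satisfying worlds: {2, 3}.
So []~p fails at the other 1 world.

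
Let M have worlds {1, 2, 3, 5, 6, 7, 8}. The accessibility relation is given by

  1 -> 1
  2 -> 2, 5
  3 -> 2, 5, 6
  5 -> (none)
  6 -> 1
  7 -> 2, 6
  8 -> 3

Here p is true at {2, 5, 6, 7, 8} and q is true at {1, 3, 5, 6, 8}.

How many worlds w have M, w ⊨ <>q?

1: successors {1}; q there: 1:T. ✓
2: successors {2, 5}; q there: 2:F, 5:T. ✓
3: successors {2, 5, 6}; q there: 2:F, 5:T, 6:T. ✓
5: no successors, so <>q fails. ✗
6: successors {1}; q there: 1:T. ✓
7: successors {2, 6}; q there: 2:F, 6:T. ✓
8: successors {3}; q there: 3:T. ✓
Satisfying worlds: {1, 2, 3, 6, 7, 8}.

6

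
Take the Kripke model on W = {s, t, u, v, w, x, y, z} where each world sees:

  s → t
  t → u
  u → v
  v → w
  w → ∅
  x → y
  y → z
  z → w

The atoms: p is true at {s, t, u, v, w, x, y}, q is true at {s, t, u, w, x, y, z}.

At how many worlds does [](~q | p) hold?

7

s: successors {t}; ~q | p there: t:T. ✓
t: successors {u}; ~q | p there: u:T. ✓
u: successors {v}; ~q | p there: v:T. ✓
v: successors {w}; ~q | p there: w:T. ✓
w: no successors, so [](~q | p) holds vacuously. ✓
x: successors {y}; ~q | p there: y:T. ✓
y: successors {z}; ~q | p there: z:F. ✗
z: successors {w}; ~q | p there: w:T. ✓
Satisfying worlds: {s, t, u, v, w, x, z}.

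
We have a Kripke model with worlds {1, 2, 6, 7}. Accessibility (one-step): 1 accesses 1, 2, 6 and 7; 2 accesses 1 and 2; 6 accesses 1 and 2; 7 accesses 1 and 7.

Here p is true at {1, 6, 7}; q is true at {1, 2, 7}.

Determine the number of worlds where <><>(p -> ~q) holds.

1: successors {1, 2, 6, 7}; <>(p -> ~q) there: 1:T, 2:T, 6:T, 7:F. ✓
2: successors {1, 2}; <>(p -> ~q) there: 1:T, 2:T. ✓
6: successors {1, 2}; <>(p -> ~q) there: 1:T, 2:T. ✓
7: successors {1, 7}; <>(p -> ~q) there: 1:T, 7:F. ✓
Satisfying worlds: {1, 2, 6, 7}.

4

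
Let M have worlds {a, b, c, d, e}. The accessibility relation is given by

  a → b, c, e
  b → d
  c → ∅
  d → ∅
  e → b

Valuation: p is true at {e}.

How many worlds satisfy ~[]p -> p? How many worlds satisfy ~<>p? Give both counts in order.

3 and 4

For ~[]p -> p:
a: ~[]p is T, p is F. ✗
b: ~[]p is T, p is F. ✗
c: ~[]p is F, p is F. ✓
d: ~[]p is F, p is F. ✓
e: ~[]p is T, p is T. ✓
— 3 worlds.
For ~<>p:
a: <>p is T. ✗
b: <>p is F. ✓
c: <>p is F. ✓
d: <>p is F. ✓
e: <>p is F. ✓
— 4 worlds.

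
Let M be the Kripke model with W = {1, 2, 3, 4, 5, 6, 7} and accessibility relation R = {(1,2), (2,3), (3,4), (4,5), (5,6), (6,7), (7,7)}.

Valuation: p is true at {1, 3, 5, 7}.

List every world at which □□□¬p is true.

{1, 3}

1: successors {2}; □□¬p there: 2:T. ✓
2: successors {3}; □□¬p there: 3:F. ✗
3: successors {4}; □□¬p there: 4:T. ✓
4: successors {5}; □□¬p there: 5:F. ✗
5: successors {6}; □□¬p there: 6:F. ✗
6: successors {7}; □□¬p there: 7:F. ✗
7: successors {7}; □□¬p there: 7:F. ✗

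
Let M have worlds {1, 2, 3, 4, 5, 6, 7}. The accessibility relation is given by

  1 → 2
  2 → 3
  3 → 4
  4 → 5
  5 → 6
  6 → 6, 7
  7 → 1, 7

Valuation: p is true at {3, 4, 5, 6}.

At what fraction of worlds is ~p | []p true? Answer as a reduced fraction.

1: ~p is T, []p is F. ✓
2: ~p is T, []p is T. ✓
3: ~p is F, []p is T. ✓
4: ~p is F, []p is T. ✓
5: ~p is F, []p is T. ✓
6: ~p is F, []p is F. ✗
7: ~p is T, []p is F. ✓
That's 6 of 7 worlds, so 6/7.

6/7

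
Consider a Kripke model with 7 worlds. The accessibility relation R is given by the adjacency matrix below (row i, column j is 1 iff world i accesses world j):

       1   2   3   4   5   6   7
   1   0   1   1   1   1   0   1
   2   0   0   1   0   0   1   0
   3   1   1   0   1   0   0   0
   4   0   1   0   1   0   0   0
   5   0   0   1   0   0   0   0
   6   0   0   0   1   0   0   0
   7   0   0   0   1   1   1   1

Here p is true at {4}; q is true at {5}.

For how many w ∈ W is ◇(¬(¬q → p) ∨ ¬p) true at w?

6

1: successors {2, 3, 4, 5, 7}; ¬(¬q → p) ∨ ¬p there: 2:T, 3:T, 4:F, 5:T, 7:T. ✓
2: successors {3, 6}; ¬(¬q → p) ∨ ¬p there: 3:T, 6:T. ✓
3: successors {1, 2, 4}; ¬(¬q → p) ∨ ¬p there: 1:T, 2:T, 4:F. ✓
4: successors {2, 4}; ¬(¬q → p) ∨ ¬p there: 2:T, 4:F. ✓
5: successors {3}; ¬(¬q → p) ∨ ¬p there: 3:T. ✓
6: successors {4}; ¬(¬q → p) ∨ ¬p there: 4:F. ✗
7: successors {4, 5, 6, 7}; ¬(¬q → p) ∨ ¬p there: 4:F, 5:T, 6:T, 7:T. ✓
Satisfying worlds: {1, 2, 3, 4, 5, 7}.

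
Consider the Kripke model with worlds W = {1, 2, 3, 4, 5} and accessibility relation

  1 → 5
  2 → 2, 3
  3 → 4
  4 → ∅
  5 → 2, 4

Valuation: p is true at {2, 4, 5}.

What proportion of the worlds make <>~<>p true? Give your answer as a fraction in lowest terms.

2/5

1: successors {5}; ~<>p there: 5:F. ✗
2: successors {2, 3}; ~<>p there: 2:F, 3:F. ✗
3: successors {4}; ~<>p there: 4:T. ✓
4: no successors, so <>~<>p fails. ✗
5: successors {2, 4}; ~<>p there: 2:F, 4:T. ✓
That's 2 of 5 worlds, so 2/5.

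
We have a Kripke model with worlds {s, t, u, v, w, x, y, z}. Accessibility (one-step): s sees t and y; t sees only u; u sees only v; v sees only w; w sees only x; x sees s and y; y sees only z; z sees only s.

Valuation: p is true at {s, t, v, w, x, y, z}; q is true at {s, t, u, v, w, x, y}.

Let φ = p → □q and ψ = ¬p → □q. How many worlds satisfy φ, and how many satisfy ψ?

7 and 8

For p → □q:
s: p is T, □q is T. ✓
t: p is T, □q is T. ✓
u: p is F, □q is T. ✓
v: p is T, □q is T. ✓
w: p is T, □q is T. ✓
x: p is T, □q is T. ✓
y: p is T, □q is F. ✗
z: p is T, □q is T. ✓
— 7 worlds.
For ¬p → □q:
s: ¬p is F, □q is T. ✓
t: ¬p is F, □q is T. ✓
u: ¬p is T, □q is T. ✓
v: ¬p is F, □q is T. ✓
w: ¬p is F, □q is T. ✓
x: ¬p is F, □q is T. ✓
y: ¬p is F, □q is F. ✓
z: ¬p is F, □q is T. ✓
— 8 worlds.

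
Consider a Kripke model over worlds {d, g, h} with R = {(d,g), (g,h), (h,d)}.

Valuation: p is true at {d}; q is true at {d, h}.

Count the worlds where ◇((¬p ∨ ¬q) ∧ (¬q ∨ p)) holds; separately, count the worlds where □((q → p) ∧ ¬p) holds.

For ◇((¬p ∨ ¬q) ∧ (¬q ∨ p)):
d: successors {g}; (¬p ∨ ¬q) ∧ (¬q ∨ p) there: g:T. ✓
g: successors {h}; (¬p ∨ ¬q) ∧ (¬q ∨ p) there: h:F. ✗
h: successors {d}; (¬p ∨ ¬q) ∧ (¬q ∨ p) there: d:F. ✗
— 1 world.
For □((q → p) ∧ ¬p):
d: successors {g}; (q → p) ∧ ¬p there: g:T. ✓
g: successors {h}; (q → p) ∧ ¬p there: h:F. ✗
h: successors {d}; (q → p) ∧ ¬p there: d:F. ✗
— 1 world.

1 and 1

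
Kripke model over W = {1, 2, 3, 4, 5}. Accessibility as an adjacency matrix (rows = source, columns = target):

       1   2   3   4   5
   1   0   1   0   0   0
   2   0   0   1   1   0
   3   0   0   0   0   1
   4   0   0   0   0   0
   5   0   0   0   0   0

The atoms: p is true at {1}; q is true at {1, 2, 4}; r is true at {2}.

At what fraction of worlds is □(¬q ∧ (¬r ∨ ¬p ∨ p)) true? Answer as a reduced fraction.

3/5

1: successors {2}; ¬q ∧ (¬r ∨ ¬p ∨ p) there: 2:F. ✗
2: successors {3, 4}; ¬q ∧ (¬r ∨ ¬p ∨ p) there: 3:T, 4:F. ✗
3: successors {5}; ¬q ∧ (¬r ∨ ¬p ∨ p) there: 5:T. ✓
4: no successors, so □(¬q ∧ (¬r ∨ ¬p ∨ p)) holds vacuously. ✓
5: no successors, so □(¬q ∧ (¬r ∨ ¬p ∨ p)) holds vacuously. ✓
That's 3 of 5 worlds, so 3/5.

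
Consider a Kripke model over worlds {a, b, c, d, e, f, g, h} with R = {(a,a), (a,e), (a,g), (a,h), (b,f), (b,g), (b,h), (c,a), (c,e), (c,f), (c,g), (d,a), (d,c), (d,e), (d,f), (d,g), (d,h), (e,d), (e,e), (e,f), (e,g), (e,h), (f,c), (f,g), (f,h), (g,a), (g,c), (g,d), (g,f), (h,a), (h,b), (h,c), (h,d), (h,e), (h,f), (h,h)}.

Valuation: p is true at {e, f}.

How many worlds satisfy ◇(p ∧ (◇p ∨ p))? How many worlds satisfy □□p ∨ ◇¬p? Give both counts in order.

7 and 8

For ◇(p ∧ (◇p ∨ p)):
a: successors {a, e, g, h}; p ∧ (◇p ∨ p) there: a:F, e:T, g:F, h:F. ✓
b: successors {f, g, h}; p ∧ (◇p ∨ p) there: f:T, g:F, h:F. ✓
c: successors {a, e, f, g}; p ∧ (◇p ∨ p) there: a:F, e:T, f:T, g:F. ✓
d: successors {a, c, e, f, g, h}; p ∧ (◇p ∨ p) there: a:F, c:F, e:T, f:T, g:F, h:F. ✓
e: successors {d, e, f, g, h}; p ∧ (◇p ∨ p) there: d:F, e:T, f:T, g:F, h:F. ✓
f: successors {c, g, h}; p ∧ (◇p ∨ p) there: c:F, g:F, h:F. ✗
g: successors {a, c, d, f}; p ∧ (◇p ∨ p) there: a:F, c:F, d:F, f:T. ✓
h: successors {a, b, c, d, e, f, h}; p ∧ (◇p ∨ p) there: a:F, b:F, c:F, d:F, e:T, f:T, h:F. ✓
— 7 worlds.
For □□p ∨ ◇¬p:
a: □□p is F, ◇¬p is T. ✓
b: □□p is F, ◇¬p is T. ✓
c: □□p is F, ◇¬p is T. ✓
d: □□p is F, ◇¬p is T. ✓
e: □□p is F, ◇¬p is T. ✓
f: □□p is F, ◇¬p is T. ✓
g: □□p is F, ◇¬p is T. ✓
h: □□p is F, ◇¬p is T. ✓
— 8 worlds.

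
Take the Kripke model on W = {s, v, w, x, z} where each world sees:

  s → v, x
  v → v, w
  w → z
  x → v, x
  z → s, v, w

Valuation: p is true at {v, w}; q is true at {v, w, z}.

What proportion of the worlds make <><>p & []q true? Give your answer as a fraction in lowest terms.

s: <><>p is T, []q is F. ✗
v: <><>p is T, []q is T. ✓
w: <><>p is T, []q is T. ✓
x: <><>p is T, []q is F. ✗
z: <><>p is T, []q is F. ✗
That's 2 of 5 worlds, so 2/5.

2/5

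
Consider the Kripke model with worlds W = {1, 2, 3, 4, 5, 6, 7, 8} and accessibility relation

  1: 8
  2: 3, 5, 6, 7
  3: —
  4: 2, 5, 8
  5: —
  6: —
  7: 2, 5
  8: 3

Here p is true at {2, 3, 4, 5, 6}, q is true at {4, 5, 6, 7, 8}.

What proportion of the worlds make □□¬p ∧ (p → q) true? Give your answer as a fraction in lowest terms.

1: □□¬p is F, p → q is T. ✗
2: □□¬p is F, p → q is F. ✗
3: □□¬p is T, p → q is F. ✗
4: □□¬p is F, p → q is T. ✗
5: □□¬p is T, p → q is T. ✓
6: □□¬p is T, p → q is T. ✓
7: □□¬p is F, p → q is T. ✗
8: □□¬p is T, p → q is T. ✓
That's 3 of 8 worlds, so 3/8.

3/8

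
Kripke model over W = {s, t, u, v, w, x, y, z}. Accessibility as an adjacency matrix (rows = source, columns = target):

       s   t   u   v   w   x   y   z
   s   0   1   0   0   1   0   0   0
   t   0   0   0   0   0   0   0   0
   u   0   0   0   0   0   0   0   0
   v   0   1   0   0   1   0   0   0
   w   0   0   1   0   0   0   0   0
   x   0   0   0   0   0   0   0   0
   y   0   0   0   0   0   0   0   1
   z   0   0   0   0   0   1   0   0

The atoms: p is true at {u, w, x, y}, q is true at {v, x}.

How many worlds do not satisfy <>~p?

5

s: successors {t, w}; ~p there: t:T, w:F. ✓
t: no successors, so <>~p fails. ✗
u: no successors, so <>~p fails. ✗
v: successors {t, w}; ~p there: t:T, w:F. ✓
w: successors {u}; ~p there: u:F. ✗
x: no successors, so <>~p fails. ✗
y: successors {z}; ~p there: z:T. ✓
z: successors {x}; ~p there: x:F. ✗
Satisfying worlds: {s, v, y}.
So <>~p fails at the other 5 worlds.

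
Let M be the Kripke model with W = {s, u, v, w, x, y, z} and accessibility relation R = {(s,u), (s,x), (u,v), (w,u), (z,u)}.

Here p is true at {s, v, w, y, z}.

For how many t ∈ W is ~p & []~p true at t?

s: ~p is F, []~p is T. ✗
u: ~p is T, []~p is F. ✗
v: ~p is F, []~p is T. ✗
w: ~p is F, []~p is T. ✗
x: ~p is T, []~p is T. ✓
y: ~p is F, []~p is T. ✗
z: ~p is F, []~p is T. ✗
Satisfying worlds: {x}.

1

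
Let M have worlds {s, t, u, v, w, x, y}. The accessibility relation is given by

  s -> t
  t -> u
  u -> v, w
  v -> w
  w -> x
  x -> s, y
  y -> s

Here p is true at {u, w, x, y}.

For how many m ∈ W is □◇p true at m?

s: successors {t}; ◇p there: t:T. ✓
t: successors {u}; ◇p there: u:T. ✓
u: successors {v, w}; ◇p there: v:T, w:T. ✓
v: successors {w}; ◇p there: w:T. ✓
w: successors {x}; ◇p there: x:T. ✓
x: successors {s, y}; ◇p there: s:F, y:F. ✗
y: successors {s}; ◇p there: s:F. ✗
Satisfying worlds: {s, t, u, v, w}.

5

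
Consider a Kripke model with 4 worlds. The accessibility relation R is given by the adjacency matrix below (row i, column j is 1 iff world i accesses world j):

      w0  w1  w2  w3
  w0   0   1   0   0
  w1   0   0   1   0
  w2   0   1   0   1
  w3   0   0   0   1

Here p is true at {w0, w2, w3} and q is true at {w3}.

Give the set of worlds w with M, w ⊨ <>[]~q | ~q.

{w0, w1, w2}

w0: <>[]~q is T, ~q is T. ✓
w1: <>[]~q is F, ~q is T. ✓
w2: <>[]~q is T, ~q is T. ✓
w3: <>[]~q is F, ~q is F. ✗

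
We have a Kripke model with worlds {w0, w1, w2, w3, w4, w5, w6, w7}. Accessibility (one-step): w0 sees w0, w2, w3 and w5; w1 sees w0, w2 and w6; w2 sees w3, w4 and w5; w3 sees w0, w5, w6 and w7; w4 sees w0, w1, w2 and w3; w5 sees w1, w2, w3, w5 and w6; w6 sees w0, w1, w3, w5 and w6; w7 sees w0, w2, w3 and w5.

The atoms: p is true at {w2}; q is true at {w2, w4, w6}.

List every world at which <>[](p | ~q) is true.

{w0, w1, w2, w3, w4, w6, w7}

w0: successors {w0, w2, w3, w5}; [](p | ~q) there: w0:T, w2:F, w3:F, w5:F. ✓
w1: successors {w0, w2, w6}; [](p | ~q) there: w0:T, w2:F, w6:F. ✓
w2: successors {w3, w4, w5}; [](p | ~q) there: w3:F, w4:T, w5:F. ✓
w3: successors {w0, w5, w6, w7}; [](p | ~q) there: w0:T, w5:F, w6:F, w7:T. ✓
w4: successors {w0, w1, w2, w3}; [](p | ~q) there: w0:T, w1:F, w2:F, w3:F. ✓
w5: successors {w1, w2, w3, w5, w6}; [](p | ~q) there: w1:F, w2:F, w3:F, w5:F, w6:F. ✗
w6: successors {w0, w1, w3, w5, w6}; [](p | ~q) there: w0:T, w1:F, w3:F, w5:F, w6:F. ✓
w7: successors {w0, w2, w3, w5}; [](p | ~q) there: w0:T, w2:F, w3:F, w5:F. ✓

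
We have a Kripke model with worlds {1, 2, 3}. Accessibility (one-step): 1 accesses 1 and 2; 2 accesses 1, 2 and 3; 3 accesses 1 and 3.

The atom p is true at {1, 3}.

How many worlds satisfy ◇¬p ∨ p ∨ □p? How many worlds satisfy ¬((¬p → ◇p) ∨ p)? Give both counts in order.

3 and 0

For ◇¬p ∨ p ∨ □p:
1: ◇¬p is T, p ∨ □p is T. ✓
2: ◇¬p is T, p ∨ □p is F. ✓
3: ◇¬p is F, p ∨ □p is T. ✓
— 3 worlds.
For ¬((¬p → ◇p) ∨ p):
1: (¬p → ◇p) ∨ p is T. ✗
2: (¬p → ◇p) ∨ p is T. ✗
3: (¬p → ◇p) ∨ p is T. ✗
— 0 worlds.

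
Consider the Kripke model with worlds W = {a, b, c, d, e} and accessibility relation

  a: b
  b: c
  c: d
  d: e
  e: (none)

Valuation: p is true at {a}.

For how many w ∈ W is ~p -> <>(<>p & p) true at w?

1

a: ~p is F, <>(<>p & p) is F. ✓
b: ~p is T, <>(<>p & p) is F. ✗
c: ~p is T, <>(<>p & p) is F. ✗
d: ~p is T, <>(<>p & p) is F. ✗
e: ~p is T, <>(<>p & p) is F. ✗
Satisfying worlds: {a}.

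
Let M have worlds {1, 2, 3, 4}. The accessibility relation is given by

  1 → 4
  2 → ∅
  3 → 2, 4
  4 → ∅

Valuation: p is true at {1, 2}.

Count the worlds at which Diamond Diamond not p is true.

0

1: successors {4}; Diamond not p there: 4:F. ✗
2: no successors, so Diamond Diamond not p fails. ✗
3: successors {2, 4}; Diamond not p there: 2:F, 4:F. ✗
4: no successors, so Diamond Diamond not p fails. ✗
Satisfying worlds: ∅.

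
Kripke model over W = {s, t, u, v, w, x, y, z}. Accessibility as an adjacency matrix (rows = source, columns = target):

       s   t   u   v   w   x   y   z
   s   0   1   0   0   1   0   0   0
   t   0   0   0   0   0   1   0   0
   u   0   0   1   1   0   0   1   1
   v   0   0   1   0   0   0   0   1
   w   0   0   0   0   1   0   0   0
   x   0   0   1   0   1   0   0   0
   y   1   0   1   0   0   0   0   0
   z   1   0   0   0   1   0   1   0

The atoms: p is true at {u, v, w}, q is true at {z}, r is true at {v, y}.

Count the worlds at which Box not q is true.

s: successors {t, w}; not q there: t:T, w:T. ✓
t: successors {x}; not q there: x:T. ✓
u: successors {u, v, y, z}; not q there: u:T, v:T, y:T, z:F. ✗
v: successors {u, z}; not q there: u:T, z:F. ✗
w: successors {w}; not q there: w:T. ✓
x: successors {u, w}; not q there: u:T, w:T. ✓
y: successors {s, u}; not q there: s:T, u:T. ✓
z: successors {s, w, y}; not q there: s:T, w:T, y:T. ✓
Satisfying worlds: {s, t, w, x, y, z}.

6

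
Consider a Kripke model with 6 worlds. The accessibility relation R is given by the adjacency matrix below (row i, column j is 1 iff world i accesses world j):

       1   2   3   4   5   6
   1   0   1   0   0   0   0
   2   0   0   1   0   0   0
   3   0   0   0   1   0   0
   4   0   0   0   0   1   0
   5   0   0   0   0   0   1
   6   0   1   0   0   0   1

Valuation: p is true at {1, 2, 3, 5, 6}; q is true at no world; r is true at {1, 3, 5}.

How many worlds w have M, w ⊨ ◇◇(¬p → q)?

5

1: successors {2}; ◇(¬p → q) there: 2:T. ✓
2: successors {3}; ◇(¬p → q) there: 3:F. ✗
3: successors {4}; ◇(¬p → q) there: 4:T. ✓
4: successors {5}; ◇(¬p → q) there: 5:T. ✓
5: successors {6}; ◇(¬p → q) there: 6:T. ✓
6: successors {2, 6}; ◇(¬p → q) there: 2:T, 6:T. ✓
Satisfying worlds: {1, 3, 4, 5, 6}.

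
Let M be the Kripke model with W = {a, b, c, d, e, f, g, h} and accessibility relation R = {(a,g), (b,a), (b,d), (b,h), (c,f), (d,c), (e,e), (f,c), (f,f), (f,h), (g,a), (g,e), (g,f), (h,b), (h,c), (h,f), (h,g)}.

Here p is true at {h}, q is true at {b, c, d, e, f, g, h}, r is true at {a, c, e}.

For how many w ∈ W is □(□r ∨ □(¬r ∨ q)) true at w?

a: successors {g}; □r ∨ □(¬r ∨ q) there: g:F. ✗
b: successors {a, d, h}; □r ∨ □(¬r ∨ q) there: a:T, d:T, h:T. ✓
c: successors {f}; □r ∨ □(¬r ∨ q) there: f:T. ✓
d: successors {c}; □r ∨ □(¬r ∨ q) there: c:T. ✓
e: successors {e}; □r ∨ □(¬r ∨ q) there: e:T. ✓
f: successors {c, f, h}; □r ∨ □(¬r ∨ q) there: c:T, f:T, h:T. ✓
g: successors {a, e, f}; □r ∨ □(¬r ∨ q) there: a:T, e:T, f:T. ✓
h: successors {b, c, f, g}; □r ∨ □(¬r ∨ q) there: b:F, c:T, f:T, g:F. ✗
Satisfying worlds: {b, c, d, e, f, g}.

6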